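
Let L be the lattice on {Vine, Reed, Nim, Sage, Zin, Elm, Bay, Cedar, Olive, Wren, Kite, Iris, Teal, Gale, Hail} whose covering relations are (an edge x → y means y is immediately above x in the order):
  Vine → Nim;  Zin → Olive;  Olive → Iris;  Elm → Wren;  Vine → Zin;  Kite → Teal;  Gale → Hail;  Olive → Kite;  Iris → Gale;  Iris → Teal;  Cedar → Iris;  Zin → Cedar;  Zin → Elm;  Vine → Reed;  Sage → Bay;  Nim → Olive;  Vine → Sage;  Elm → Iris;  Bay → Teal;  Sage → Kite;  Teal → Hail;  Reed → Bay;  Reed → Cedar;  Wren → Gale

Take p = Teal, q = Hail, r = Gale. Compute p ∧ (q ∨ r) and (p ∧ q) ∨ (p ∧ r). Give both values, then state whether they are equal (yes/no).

q ∨ r = Hail, so p ∧ (q ∨ r) = Teal ∧ Hail = Teal.
p ∧ q = Teal and p ∧ r = Iris, so (p ∧ q) ∨ (p ∧ r) = Teal ∨ Iris = Teal.
Equal: yes.

Teal; Teal; yes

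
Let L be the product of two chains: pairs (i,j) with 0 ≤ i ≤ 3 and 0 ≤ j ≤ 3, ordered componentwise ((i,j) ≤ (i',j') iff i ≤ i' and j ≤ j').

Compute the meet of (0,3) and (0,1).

In a product of chains, the meet is componentwise min, giving (0,1).

(0,1)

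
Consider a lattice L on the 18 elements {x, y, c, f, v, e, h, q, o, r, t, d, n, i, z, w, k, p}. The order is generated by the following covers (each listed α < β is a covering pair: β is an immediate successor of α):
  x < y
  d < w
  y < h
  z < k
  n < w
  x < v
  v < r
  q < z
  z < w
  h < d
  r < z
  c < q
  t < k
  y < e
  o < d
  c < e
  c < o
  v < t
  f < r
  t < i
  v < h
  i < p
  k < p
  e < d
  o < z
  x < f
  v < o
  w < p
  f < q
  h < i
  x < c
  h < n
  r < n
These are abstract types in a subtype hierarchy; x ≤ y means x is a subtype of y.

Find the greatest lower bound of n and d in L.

Common lower bounds of {n, d}: h, v, x, y.
The greatest among these is h.

h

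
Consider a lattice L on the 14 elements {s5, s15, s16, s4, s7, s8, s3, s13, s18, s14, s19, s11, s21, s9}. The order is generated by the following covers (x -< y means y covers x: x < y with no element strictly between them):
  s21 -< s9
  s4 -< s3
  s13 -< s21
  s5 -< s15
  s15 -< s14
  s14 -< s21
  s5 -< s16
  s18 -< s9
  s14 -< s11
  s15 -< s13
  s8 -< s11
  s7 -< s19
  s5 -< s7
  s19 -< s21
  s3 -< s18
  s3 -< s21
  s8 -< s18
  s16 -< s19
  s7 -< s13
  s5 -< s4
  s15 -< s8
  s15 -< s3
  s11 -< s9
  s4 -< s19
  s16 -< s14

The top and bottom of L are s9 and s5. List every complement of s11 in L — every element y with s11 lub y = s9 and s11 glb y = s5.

s4, s7

Need y with s11 ∨ y = s9 and s11 ∧ y = s5.
Checking each element gives: s4, s7.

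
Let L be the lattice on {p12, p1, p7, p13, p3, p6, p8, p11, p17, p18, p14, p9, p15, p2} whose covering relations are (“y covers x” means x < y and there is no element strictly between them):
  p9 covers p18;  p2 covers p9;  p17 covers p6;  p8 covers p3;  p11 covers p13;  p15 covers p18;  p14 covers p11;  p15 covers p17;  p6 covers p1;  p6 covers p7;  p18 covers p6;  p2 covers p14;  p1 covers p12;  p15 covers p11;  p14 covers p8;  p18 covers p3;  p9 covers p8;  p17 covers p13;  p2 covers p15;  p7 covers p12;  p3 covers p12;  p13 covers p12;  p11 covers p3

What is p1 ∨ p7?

Common upper bounds of {p1, p7}: p15, p17, p18, p2, p6, p9.
The least among these is p6.

p6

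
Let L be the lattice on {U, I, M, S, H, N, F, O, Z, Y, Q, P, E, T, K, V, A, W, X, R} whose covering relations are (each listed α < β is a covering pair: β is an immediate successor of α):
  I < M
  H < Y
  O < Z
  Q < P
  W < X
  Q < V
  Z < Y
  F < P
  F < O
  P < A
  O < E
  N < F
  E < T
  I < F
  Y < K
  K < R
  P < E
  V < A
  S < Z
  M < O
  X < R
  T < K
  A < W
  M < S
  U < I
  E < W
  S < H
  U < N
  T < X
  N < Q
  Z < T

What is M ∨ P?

E

Common upper bounds of {M, P}: E, K, R, T, W, X.
The least among these is E.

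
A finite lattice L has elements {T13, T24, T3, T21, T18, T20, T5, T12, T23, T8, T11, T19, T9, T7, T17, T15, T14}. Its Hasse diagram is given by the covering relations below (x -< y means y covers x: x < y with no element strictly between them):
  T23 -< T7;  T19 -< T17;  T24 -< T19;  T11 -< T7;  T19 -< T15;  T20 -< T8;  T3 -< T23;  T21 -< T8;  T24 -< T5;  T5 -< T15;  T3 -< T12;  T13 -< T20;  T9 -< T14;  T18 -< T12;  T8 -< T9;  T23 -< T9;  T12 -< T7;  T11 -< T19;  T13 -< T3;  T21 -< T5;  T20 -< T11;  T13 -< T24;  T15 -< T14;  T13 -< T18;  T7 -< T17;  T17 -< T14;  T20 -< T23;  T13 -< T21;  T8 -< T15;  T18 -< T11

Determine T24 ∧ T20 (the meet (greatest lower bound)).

T13

Common lower bounds of {T24, T20}: T13.
The greatest among these is T13.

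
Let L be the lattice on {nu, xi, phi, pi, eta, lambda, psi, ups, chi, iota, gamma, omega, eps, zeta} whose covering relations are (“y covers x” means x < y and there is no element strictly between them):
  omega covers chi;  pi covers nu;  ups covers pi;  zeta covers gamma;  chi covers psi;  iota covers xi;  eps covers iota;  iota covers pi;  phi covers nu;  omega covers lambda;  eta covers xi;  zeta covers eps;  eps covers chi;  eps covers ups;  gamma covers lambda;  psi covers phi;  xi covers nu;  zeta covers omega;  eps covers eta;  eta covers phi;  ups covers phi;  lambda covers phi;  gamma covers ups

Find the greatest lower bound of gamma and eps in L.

ups

Common lower bounds of {gamma, eps}: nu, phi, pi, ups.
The greatest among these is ups.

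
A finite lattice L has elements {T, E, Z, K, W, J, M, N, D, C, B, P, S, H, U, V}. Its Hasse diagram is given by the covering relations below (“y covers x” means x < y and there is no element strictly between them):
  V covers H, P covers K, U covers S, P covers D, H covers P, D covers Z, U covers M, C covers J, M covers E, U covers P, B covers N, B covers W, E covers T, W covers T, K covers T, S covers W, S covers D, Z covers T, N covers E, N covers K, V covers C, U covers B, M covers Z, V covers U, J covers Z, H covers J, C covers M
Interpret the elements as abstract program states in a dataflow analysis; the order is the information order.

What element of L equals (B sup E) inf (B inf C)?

B ∨ E = B
B ∧ C = E
B ∧ E = E

E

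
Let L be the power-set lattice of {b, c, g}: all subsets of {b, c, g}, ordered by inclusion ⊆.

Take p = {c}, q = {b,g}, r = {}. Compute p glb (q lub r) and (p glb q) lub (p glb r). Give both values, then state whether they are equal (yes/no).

q lub r = {b,g}, so p glb (q lub r) = {c} glb {b,g} = {}.
p glb q = {} and p glb r = {}, so (p glb q) lub (p glb r) = {} lub {} = {}.
Equal: yes.

{}; {}; yes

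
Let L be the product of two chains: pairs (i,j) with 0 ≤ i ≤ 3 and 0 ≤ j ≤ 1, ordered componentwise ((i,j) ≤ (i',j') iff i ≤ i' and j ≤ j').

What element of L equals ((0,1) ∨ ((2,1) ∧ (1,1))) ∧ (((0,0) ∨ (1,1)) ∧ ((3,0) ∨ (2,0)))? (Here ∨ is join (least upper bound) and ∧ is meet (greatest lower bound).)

(2,1) ∧ (1,1) = (1,1)
(0,1) ∨ (1,1) = (1,1)
(0,0) ∨ (1,1) = (1,1)
(3,0) ∨ (2,0) = (3,0)
(1,1) ∧ (3,0) = (1,0)
(1,1) ∧ (1,0) = (1,0)

(1,0)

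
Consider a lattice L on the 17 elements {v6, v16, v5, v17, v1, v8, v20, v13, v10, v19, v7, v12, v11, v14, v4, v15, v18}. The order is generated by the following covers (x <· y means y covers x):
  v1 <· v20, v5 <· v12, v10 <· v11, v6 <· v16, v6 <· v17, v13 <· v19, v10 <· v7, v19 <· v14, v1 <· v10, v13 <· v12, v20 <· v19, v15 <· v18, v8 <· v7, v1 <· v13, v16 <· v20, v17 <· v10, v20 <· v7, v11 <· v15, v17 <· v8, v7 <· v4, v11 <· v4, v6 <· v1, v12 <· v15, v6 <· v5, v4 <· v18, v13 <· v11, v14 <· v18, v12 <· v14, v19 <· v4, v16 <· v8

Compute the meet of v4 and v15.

Common lower bounds of {v4, v15}: v1, v10, v11, v13, v17, v6.
The greatest among these is v11.

v11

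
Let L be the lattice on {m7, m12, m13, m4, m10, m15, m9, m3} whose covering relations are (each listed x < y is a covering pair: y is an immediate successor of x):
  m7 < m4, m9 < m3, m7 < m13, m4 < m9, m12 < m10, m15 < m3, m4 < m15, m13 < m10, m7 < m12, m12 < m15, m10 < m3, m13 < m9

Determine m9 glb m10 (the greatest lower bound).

Common lower bounds of {m9, m10}: m13, m7.
The greatest among these is m13.

m13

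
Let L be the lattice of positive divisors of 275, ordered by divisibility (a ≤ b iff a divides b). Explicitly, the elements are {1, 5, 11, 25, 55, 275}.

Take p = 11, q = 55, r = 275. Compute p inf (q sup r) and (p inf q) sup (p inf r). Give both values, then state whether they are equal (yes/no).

q sup r = 275, so p inf (q sup r) = 11 inf 275 = 11.
p inf q = 11 and p inf r = 11, so (p inf q) sup (p inf r) = 11 sup 11 = 11.
Equal: yes.

11; 11; yes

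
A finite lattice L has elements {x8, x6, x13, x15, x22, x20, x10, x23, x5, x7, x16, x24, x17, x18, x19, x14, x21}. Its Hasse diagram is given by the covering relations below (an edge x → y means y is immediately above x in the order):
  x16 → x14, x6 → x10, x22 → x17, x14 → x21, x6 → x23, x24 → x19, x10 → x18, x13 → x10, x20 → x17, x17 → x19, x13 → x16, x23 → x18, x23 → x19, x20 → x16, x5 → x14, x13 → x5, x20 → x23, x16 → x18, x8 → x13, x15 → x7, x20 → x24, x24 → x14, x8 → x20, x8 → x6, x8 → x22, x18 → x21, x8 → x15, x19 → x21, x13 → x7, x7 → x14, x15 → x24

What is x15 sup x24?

Common upper bounds of {x15, x24}: x14, x19, x21, x24.
The least among these is x24.

x24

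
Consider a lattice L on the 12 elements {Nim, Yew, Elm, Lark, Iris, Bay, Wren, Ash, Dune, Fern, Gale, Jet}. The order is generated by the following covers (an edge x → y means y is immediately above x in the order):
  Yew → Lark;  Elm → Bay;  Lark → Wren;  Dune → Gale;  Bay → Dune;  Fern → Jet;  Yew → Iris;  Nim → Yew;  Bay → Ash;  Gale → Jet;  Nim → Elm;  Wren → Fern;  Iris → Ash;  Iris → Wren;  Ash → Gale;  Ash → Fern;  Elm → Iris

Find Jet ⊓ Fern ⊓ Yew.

Common lower bounds of {Jet, Fern, Yew}: Nim, Yew.
The greatest among these is Yew.

Yew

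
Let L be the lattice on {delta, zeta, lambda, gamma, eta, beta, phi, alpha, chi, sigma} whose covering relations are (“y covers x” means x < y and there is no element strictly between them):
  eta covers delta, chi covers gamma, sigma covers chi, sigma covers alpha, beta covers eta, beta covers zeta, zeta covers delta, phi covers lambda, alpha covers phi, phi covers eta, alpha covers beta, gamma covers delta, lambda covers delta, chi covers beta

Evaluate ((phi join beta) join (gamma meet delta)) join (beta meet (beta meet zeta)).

alpha

phi ∨ beta = alpha
gamma ∧ delta = delta
alpha ∨ delta = alpha
beta ∧ zeta = zeta
beta ∧ zeta = zeta
alpha ∨ zeta = alpha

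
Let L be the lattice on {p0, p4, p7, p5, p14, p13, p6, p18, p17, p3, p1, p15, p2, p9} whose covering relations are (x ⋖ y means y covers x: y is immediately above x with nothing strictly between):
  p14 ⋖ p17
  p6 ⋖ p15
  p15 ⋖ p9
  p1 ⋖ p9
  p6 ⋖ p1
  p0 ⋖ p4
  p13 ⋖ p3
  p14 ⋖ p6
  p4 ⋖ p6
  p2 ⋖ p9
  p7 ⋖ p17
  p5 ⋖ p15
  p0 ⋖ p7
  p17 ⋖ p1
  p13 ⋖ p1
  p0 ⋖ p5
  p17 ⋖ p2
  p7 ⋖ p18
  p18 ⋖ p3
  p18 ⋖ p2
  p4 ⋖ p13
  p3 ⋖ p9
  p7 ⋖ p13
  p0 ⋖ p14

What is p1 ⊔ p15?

p9

Common upper bounds of {p1, p15}: p9.
The least among these is p9.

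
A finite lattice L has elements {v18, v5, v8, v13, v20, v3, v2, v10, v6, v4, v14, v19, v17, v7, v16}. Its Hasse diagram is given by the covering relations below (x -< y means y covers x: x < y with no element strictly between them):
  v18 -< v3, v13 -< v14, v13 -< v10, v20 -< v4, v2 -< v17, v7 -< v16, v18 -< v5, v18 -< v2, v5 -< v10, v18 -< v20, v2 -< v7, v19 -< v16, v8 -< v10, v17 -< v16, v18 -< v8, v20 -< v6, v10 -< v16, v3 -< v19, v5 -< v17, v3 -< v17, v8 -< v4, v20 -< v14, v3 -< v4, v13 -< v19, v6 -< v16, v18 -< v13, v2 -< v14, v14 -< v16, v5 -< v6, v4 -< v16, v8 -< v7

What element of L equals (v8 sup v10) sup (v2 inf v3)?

v8 ∨ v10 = v10
v2 ∧ v3 = v18
v10 ∨ v18 = v10

v10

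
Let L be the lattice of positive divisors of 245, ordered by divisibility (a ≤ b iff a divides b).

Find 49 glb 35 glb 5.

1

In the divisibility order, the meet is the greatest common divisor: gcd(49, 35, 5) = 1.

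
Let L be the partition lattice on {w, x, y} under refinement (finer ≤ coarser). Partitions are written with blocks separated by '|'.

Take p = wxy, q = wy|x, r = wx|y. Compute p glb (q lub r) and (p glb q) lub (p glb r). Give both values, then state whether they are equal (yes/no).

wxy; wxy; yes

q lub r = wxy, so p glb (q lub r) = wxy glb wxy = wxy.
p glb q = wy|x and p glb r = wx|y, so (p glb q) lub (p glb r) = wy|x lub wx|y = wxy.
Equal: yes.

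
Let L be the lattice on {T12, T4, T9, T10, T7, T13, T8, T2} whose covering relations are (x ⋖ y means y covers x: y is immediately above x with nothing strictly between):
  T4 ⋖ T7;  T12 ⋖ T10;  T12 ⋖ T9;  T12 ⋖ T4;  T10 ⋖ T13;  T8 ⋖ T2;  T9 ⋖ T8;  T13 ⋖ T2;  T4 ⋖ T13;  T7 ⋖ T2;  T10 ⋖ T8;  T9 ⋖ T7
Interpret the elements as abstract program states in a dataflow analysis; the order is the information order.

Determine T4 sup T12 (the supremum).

Common upper bounds of {T4, T12}: T13, T2, T4, T7.
The least among these is T4.

T4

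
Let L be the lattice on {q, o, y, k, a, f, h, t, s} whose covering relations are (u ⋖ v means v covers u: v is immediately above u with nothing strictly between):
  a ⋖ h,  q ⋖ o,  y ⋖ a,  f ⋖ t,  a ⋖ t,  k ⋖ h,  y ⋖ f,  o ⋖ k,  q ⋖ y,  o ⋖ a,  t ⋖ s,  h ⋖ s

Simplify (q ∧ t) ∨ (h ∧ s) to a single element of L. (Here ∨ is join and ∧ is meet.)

q ∧ t = q
h ∧ s = h
q ∨ h = h

h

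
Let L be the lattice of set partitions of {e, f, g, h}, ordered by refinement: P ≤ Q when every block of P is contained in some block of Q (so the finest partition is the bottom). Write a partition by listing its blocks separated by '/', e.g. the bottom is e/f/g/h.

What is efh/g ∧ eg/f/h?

e/f/g/h

The meet (common refinement) of efh/g and eg/f/h intersects blocks pairwise, giving e/f/g/h.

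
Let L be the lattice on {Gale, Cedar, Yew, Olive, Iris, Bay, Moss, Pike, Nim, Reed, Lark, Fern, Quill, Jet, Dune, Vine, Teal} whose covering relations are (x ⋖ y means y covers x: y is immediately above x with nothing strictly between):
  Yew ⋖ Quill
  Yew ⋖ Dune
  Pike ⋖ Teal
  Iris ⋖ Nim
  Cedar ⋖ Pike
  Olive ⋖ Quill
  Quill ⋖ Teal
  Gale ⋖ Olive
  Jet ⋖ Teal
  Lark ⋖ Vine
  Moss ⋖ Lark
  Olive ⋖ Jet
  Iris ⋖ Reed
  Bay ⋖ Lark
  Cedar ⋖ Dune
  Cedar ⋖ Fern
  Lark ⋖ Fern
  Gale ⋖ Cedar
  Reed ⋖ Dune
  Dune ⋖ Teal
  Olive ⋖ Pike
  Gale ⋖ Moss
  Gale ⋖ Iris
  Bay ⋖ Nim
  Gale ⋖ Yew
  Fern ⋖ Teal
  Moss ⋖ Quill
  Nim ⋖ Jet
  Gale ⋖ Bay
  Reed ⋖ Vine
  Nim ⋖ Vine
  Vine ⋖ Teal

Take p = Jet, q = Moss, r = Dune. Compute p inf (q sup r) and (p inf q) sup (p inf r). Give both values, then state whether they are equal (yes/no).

q sup r = Teal, so p inf (q sup r) = Jet inf Teal = Jet.
p inf q = Gale and p inf r = Iris, so (p inf q) sup (p inf r) = Gale sup Iris = Iris.
Equal: no.

Jet; Iris; no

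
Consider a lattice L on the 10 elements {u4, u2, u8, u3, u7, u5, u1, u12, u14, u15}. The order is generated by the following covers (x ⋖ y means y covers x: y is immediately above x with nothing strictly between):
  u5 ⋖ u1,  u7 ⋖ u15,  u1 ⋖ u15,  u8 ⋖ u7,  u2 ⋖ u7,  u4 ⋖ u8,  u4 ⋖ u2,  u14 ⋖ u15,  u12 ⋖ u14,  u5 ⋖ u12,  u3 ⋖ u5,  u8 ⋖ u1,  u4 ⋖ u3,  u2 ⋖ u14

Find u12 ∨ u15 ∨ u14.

Common upper bounds of {u12, u15, u14}: u15.
The least among these is u15.

u15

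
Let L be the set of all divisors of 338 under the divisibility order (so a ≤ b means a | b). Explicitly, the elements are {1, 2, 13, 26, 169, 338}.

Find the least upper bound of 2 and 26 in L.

26

In the divisibility order, the join is the least common multiple: lcm(2, 26) = 26.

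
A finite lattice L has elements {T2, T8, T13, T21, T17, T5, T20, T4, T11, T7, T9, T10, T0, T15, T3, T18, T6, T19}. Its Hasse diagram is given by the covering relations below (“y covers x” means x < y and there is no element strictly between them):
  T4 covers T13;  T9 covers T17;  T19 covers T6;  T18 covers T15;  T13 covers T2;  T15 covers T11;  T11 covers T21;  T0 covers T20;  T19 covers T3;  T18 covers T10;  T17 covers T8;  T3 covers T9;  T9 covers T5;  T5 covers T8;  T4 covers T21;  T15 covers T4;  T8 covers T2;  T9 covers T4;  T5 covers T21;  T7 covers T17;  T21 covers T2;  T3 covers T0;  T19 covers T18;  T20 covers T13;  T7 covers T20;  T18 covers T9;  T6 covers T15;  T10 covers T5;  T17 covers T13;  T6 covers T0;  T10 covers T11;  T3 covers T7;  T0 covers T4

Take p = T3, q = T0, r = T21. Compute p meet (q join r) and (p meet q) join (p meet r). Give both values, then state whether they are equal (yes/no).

q join r = T0, so p meet (q join r) = T3 meet T0 = T0.
p meet q = T0 and p meet r = T21, so (p meet q) join (p meet r) = T0 join T21 = T0.
Equal: yes.

T0; T0; yes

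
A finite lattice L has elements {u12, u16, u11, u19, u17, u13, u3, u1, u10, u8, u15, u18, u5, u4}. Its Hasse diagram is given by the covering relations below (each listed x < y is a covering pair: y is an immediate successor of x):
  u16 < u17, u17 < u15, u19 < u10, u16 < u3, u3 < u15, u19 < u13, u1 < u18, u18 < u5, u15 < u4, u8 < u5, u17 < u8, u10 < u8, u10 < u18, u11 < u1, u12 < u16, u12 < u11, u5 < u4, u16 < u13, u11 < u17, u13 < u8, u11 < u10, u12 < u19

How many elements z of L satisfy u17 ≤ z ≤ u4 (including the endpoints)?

The interval [u17, u4] = {u15, u17, u4, u5, u8}, which has 5 elements.

5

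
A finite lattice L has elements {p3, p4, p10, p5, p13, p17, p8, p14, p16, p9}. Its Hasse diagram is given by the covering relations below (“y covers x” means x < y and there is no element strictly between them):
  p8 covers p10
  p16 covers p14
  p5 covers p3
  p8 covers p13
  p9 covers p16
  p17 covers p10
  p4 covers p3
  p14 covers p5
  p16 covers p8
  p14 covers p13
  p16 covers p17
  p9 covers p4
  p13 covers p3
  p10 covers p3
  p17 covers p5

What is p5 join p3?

Common upper bounds of {p5, p3}: p14, p16, p17, p5, p9.
The least among these is p5.

p5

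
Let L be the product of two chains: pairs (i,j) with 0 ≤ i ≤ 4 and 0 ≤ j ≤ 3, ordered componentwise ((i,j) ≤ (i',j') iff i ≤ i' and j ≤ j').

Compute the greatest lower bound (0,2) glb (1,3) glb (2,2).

(0,2)

Common lower bounds of {(0,2), (1,3), (2,2)}: (0,0), (0,1), (0,2).
The greatest among these is (0,2).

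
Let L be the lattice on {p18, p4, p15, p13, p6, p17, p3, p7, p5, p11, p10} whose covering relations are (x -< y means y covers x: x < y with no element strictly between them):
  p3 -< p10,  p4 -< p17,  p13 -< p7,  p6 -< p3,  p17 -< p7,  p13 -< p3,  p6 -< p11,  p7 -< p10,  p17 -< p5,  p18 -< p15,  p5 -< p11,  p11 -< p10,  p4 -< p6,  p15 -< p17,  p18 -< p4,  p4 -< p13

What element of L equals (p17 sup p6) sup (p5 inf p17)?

p17 ∨ p6 = p11
p5 ∧ p17 = p17
p11 ∨ p17 = p11

p11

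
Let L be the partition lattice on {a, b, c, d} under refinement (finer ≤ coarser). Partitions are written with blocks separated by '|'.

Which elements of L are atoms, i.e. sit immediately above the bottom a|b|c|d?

The atoms are exactly the elements that cover a|b|c|d: ab|c|d, ac|b|d, ad|b|c, a|bc|d, a|bd|c, a|b|cd.

ab|c|d, ac|b|d, ad|b|c, a|bc|d, a|bd|c, a|b|cd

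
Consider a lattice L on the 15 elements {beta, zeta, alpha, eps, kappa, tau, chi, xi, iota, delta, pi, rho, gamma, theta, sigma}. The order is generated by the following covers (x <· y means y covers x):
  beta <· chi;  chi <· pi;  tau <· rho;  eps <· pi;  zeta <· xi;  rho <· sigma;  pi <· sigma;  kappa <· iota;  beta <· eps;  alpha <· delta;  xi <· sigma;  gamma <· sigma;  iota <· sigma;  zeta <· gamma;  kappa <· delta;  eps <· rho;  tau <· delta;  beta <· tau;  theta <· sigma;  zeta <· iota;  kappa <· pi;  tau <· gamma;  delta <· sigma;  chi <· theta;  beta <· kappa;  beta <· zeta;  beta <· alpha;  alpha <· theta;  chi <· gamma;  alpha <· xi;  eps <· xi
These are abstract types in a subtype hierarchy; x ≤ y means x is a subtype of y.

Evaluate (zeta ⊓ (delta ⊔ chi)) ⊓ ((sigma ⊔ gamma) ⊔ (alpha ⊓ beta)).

delta ∨ chi = sigma
zeta ∧ sigma = zeta
sigma ∨ gamma = sigma
alpha ∧ beta = beta
sigma ∨ beta = sigma
zeta ∧ sigma = zeta

zeta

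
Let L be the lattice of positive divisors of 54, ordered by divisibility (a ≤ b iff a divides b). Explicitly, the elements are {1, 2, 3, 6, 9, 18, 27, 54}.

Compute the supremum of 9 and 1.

Common upper bounds of {9, 1}: 18, 27, 54, 9.
The least among these is 9.

9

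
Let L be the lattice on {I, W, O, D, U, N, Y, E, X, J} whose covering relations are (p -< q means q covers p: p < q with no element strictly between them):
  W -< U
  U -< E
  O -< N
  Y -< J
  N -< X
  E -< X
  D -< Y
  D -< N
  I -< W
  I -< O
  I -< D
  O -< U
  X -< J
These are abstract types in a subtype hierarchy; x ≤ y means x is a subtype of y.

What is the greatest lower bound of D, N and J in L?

Common lower bounds of {D, N, J}: D, I.
The greatest among these is D.

D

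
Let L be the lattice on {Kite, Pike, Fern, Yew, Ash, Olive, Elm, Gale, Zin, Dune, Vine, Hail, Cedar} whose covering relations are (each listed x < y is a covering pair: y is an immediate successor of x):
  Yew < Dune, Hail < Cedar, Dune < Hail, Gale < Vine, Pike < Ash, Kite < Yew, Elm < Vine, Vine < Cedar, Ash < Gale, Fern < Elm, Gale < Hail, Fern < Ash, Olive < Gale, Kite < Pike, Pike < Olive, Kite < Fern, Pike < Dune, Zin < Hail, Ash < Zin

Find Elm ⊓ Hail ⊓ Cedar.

Common lower bounds of {Elm, Hail, Cedar}: Fern, Kite.
The greatest among these is Fern.

Fern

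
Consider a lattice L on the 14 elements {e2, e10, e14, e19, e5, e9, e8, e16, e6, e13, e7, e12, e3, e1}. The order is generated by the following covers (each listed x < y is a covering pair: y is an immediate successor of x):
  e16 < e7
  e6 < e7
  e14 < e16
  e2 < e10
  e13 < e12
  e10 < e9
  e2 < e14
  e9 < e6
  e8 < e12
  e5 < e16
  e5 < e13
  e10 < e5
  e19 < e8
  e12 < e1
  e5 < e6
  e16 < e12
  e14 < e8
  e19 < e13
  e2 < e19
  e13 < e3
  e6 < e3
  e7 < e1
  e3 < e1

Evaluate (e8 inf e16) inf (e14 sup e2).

e8 ∧ e16 = e14
e14 ∨ e2 = e14
e14 ∧ e14 = e14

e14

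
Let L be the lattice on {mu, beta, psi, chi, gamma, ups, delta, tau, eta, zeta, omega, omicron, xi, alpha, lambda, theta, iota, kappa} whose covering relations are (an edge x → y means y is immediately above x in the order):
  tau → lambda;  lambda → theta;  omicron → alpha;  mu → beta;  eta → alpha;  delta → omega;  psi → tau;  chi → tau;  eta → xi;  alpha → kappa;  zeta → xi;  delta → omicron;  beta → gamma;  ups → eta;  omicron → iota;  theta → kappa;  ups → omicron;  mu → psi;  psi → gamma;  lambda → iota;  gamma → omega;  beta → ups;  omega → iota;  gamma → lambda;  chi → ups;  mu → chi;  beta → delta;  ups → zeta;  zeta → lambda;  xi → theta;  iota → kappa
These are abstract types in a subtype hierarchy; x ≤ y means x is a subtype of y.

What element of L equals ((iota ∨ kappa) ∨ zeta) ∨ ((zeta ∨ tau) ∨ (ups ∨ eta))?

kappa

iota ∨ kappa = kappa
kappa ∨ zeta = kappa
zeta ∨ tau = lambda
ups ∨ eta = eta
lambda ∨ eta = theta
kappa ∨ theta = kappa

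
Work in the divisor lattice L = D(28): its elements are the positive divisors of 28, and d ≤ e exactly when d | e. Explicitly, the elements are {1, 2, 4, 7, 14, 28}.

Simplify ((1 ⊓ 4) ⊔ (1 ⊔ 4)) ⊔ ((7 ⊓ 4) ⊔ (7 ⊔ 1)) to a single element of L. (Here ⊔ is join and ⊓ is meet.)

1 ∧ 4 = 1
1 ∨ 4 = 4
1 ∨ 4 = 4
7 ∧ 4 = 1
7 ∨ 1 = 7
1 ∨ 7 = 7
4 ∨ 7 = 28

28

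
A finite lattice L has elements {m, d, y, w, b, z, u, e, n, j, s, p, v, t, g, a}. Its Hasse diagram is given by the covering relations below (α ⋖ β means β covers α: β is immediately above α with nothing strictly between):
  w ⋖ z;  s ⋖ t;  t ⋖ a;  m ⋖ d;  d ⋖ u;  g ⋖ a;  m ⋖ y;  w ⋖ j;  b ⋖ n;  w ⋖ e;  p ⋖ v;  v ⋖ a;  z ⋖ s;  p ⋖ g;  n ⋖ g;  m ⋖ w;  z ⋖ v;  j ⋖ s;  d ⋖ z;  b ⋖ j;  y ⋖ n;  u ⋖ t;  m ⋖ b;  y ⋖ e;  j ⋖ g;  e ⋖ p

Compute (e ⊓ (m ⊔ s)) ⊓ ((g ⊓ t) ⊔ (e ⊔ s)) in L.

w

m ∨ s = s
e ∧ s = w
g ∧ t = j
e ∨ s = a
j ∨ a = a
w ∧ a = w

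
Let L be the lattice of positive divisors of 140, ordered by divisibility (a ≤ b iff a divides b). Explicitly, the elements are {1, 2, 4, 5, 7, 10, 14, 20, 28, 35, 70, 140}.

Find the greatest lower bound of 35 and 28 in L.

7

Common lower bounds of {35, 28}: 1, 7.
The greatest among these is 7.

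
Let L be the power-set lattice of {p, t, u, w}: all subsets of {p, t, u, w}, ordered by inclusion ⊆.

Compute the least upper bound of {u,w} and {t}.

Under ⊆, join is union: {u,w} ∪ {t} = {t,u,w}.

{t,u,w}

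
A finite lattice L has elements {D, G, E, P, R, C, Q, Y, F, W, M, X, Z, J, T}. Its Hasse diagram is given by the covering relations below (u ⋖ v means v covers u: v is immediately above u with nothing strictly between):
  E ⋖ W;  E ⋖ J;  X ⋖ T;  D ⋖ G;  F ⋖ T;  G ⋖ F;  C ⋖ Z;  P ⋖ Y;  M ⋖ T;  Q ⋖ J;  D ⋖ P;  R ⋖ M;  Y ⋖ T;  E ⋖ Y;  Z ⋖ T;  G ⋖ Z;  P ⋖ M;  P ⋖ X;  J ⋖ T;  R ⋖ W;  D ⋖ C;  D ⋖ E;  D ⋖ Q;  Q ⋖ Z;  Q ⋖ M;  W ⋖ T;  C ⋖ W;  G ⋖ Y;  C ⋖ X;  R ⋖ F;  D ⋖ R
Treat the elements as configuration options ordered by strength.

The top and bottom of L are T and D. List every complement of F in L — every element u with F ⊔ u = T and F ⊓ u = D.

C, E, J, P, Q, X

Need u with F ∨ u = T and F ∧ u = D.
Checking each element gives: C, E, J, P, Q, X.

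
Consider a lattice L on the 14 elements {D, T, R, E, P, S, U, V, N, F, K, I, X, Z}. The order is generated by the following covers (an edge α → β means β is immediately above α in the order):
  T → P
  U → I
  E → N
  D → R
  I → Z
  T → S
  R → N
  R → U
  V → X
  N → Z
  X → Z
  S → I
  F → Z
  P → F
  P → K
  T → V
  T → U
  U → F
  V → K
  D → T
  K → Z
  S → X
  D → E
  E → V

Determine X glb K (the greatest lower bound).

V

Common lower bounds of {X, K}: D, E, T, V.
The greatest among these is V.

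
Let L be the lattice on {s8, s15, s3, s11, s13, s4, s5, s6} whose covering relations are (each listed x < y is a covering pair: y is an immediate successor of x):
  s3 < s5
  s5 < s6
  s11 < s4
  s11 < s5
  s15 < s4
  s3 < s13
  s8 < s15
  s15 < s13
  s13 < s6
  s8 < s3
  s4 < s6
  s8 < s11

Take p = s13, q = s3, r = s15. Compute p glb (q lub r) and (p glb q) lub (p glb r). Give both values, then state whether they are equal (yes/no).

q lub r = s13, so p glb (q lub r) = s13 glb s13 = s13.
p glb q = s3 and p glb r = s15, so (p glb q) lub (p glb r) = s3 lub s15 = s13.
Equal: yes.

s13; s13; yes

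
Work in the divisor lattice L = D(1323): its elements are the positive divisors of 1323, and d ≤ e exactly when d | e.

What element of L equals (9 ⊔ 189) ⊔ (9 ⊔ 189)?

189

9 ∨ 189 = 189
9 ∨ 189 = 189
189 ∨ 189 = 189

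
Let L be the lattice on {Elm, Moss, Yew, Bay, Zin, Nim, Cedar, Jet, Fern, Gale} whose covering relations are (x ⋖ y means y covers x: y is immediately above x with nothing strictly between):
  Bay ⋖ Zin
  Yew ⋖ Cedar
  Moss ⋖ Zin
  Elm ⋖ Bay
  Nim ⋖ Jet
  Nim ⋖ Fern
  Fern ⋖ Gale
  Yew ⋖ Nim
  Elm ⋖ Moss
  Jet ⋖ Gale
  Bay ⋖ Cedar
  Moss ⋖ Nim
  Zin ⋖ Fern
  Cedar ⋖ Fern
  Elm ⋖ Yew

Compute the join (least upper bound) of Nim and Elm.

Common upper bounds of {Nim, Elm}: Fern, Gale, Jet, Nim.
The least among these is Nim.

Nim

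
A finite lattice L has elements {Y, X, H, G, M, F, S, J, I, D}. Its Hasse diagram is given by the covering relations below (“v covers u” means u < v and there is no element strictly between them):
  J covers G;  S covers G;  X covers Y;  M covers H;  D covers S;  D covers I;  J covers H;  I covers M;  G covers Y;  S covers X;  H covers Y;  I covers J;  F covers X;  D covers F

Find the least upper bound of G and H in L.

J

Common upper bounds of {G, H}: D, I, J.
The least among these is J.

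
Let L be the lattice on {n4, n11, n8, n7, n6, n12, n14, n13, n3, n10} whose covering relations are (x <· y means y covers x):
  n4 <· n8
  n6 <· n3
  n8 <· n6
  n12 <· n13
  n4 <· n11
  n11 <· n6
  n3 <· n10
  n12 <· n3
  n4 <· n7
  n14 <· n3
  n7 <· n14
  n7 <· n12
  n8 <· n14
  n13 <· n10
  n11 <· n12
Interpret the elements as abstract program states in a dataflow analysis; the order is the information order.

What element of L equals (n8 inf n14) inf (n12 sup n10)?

n8 ∧ n14 = n8
n12 ∨ n10 = n10
n8 ∧ n10 = n8

n8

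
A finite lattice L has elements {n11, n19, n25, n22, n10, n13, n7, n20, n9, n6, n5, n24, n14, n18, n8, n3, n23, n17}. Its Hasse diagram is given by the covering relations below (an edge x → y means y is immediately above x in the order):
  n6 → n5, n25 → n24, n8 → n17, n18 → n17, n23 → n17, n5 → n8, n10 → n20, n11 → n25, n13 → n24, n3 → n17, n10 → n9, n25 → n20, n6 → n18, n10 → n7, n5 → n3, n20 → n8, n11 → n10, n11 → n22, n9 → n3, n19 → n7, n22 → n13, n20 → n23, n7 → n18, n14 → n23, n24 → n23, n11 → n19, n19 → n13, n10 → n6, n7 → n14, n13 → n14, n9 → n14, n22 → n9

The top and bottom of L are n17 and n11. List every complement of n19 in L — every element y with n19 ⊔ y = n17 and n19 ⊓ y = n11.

n3, n5, n8

Need y with n19 ∨ y = n17 and n19 ∧ y = n11.
Checking each element gives: n3, n5, n8.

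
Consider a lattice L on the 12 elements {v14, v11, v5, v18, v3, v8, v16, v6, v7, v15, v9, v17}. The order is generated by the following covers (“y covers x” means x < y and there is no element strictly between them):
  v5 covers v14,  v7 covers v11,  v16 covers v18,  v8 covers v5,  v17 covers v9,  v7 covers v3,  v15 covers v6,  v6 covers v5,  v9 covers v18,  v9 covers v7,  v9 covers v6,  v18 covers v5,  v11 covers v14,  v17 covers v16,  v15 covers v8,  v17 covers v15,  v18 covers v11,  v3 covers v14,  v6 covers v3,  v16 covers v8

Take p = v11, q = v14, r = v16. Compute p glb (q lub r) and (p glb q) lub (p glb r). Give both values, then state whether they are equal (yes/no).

v11; v11; yes

q lub r = v16, so p glb (q lub r) = v11 glb v16 = v11.
p glb q = v14 and p glb r = v11, so (p glb q) lub (p glb r) = v14 lub v11 = v11.
Equal: yes.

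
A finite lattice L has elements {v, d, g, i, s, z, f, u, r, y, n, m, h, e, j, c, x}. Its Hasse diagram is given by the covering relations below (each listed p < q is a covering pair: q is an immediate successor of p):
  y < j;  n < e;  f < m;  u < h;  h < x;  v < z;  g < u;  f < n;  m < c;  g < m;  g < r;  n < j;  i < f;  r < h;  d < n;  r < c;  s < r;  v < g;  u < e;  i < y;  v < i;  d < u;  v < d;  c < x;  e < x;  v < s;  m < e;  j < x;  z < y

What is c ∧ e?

Common lower bounds of {c, e}: f, g, i, m, v.
The greatest among these is m.

m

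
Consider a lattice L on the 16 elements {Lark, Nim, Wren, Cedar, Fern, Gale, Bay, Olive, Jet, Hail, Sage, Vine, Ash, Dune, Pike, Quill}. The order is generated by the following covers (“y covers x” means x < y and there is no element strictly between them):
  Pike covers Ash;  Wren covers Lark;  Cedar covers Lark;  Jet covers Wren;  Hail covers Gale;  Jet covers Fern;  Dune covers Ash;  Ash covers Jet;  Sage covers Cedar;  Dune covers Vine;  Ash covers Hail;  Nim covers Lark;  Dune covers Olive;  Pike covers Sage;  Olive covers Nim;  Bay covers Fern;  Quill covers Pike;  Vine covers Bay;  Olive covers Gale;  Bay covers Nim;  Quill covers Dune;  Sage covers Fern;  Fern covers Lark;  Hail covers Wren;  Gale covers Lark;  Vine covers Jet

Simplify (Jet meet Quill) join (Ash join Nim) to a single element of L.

Dune

Jet ∧ Quill = Jet
Ash ∨ Nim = Dune
Jet ∨ Dune = Dune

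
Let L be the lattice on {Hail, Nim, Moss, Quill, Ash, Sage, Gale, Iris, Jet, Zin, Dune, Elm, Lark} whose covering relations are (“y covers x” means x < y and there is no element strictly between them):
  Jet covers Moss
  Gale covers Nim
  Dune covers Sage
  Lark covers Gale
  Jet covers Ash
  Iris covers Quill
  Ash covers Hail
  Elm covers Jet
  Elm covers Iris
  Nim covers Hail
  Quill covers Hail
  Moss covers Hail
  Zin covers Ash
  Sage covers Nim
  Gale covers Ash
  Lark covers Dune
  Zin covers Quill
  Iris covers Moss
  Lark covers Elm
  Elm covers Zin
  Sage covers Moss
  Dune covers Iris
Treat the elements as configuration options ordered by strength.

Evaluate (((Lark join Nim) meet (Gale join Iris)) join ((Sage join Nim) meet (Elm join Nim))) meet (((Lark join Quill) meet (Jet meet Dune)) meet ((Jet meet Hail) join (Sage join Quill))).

Lark ∨ Nim = Lark
Gale ∨ Iris = Lark
Lark ∧ Lark = Lark
Sage ∨ Nim = Sage
Elm ∨ Nim = Lark
Sage ∧ Lark = Sage
Lark ∨ Sage = Lark
Lark ∨ Quill = Lark
Jet ∧ Dune = Moss
Lark ∧ Moss = Moss
Jet ∧ Hail = Hail
Sage ∨ Quill = Dune
Hail ∨ Dune = Dune
Moss ∧ Dune = Moss
Lark ∧ Moss = Moss

Moss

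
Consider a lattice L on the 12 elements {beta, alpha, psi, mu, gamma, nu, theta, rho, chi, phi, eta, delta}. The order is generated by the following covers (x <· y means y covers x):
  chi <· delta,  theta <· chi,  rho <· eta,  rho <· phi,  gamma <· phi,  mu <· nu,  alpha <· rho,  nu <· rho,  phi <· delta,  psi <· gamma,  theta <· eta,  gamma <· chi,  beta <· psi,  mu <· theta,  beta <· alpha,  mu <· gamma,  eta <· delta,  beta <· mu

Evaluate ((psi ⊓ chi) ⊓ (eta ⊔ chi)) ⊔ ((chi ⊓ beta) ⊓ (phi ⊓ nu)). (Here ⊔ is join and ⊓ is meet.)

psi

psi ∧ chi = psi
eta ∨ chi = delta
psi ∧ delta = psi
chi ∧ beta = beta
phi ∧ nu = nu
beta ∧ nu = beta
psi ∨ beta = psi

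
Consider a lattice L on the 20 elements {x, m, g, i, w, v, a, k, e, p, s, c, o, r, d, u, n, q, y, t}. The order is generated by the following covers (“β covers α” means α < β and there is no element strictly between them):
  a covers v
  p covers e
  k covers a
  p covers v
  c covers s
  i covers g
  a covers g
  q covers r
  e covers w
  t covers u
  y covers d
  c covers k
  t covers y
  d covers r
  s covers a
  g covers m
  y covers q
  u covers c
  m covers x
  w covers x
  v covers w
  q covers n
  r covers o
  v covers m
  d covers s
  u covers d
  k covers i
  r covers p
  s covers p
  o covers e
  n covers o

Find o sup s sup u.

u

Common upper bounds of {o, s, u}: t, u.
The least among these is u.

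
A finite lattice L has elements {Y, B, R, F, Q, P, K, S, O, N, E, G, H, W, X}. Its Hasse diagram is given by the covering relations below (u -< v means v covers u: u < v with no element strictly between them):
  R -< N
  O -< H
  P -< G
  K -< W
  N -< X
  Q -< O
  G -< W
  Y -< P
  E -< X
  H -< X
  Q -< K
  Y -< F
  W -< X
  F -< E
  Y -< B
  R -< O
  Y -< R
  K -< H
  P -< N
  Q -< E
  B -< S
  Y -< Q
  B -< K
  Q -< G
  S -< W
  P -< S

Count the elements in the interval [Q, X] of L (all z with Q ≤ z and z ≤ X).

8

The interval [Q, X] = {E, G, H, K, O, Q, W, X}, which has 8 elements.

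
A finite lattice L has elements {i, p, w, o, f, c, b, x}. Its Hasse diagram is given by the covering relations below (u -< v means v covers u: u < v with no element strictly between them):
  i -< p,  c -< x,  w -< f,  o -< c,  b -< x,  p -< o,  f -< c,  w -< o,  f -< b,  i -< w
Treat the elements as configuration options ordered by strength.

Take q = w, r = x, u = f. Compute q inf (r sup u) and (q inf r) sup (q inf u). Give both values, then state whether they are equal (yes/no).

r sup u = x, so q inf (r sup u) = w inf x = w.
q inf r = w and q inf u = w, so (q inf r) sup (q inf u) = w sup w = w.
Equal: yes.

w; w; yes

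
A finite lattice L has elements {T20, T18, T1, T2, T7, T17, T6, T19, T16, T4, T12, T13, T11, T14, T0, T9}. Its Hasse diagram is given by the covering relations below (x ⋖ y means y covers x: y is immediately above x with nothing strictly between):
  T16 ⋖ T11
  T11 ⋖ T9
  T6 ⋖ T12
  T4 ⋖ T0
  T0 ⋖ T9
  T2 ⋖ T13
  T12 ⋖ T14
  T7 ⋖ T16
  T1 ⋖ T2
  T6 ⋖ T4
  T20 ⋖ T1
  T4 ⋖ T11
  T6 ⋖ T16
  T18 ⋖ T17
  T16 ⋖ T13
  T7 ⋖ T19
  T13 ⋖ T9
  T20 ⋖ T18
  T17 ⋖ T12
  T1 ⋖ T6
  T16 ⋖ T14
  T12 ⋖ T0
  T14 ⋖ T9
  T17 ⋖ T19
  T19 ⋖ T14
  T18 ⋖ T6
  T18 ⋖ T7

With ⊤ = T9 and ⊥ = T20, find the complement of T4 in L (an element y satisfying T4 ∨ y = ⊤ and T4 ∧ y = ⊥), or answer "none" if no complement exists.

For every candidate y, either T4 ∨ y ≠ T9 or T4 ∧ y ≠ T20; no complement exists.

none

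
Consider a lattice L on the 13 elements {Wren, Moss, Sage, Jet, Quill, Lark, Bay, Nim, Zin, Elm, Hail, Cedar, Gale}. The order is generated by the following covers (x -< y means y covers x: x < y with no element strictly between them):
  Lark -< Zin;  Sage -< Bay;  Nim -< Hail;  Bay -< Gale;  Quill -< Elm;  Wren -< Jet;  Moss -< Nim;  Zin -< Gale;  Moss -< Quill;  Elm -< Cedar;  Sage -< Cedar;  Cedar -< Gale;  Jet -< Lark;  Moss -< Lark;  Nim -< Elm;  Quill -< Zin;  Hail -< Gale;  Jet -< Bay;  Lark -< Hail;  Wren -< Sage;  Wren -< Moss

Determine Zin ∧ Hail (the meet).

Lark

Common lower bounds of {Zin, Hail}: Jet, Lark, Moss, Wren.
The greatest among these is Lark.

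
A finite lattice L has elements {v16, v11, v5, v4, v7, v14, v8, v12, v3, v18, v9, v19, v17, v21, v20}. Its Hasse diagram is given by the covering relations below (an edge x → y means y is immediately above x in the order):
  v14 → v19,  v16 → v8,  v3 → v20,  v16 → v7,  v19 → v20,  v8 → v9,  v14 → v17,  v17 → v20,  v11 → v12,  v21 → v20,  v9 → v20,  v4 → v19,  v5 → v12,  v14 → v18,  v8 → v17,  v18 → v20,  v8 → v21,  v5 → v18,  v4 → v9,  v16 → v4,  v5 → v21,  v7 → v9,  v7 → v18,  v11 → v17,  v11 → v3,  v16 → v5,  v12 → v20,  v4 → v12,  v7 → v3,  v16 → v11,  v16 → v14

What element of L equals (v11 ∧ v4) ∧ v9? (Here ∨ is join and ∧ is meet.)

v11 ∧ v4 = v16
v16 ∧ v9 = v16

v16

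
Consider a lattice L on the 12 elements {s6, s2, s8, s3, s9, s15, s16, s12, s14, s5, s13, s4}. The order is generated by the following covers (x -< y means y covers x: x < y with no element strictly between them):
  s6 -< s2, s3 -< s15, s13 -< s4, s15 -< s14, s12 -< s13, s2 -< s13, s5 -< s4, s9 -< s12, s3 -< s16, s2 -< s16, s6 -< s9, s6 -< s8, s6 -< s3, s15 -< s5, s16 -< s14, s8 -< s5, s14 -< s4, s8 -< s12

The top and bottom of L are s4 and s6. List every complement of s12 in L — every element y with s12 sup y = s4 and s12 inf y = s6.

s14, s15, s16, s3

Need y with s12 ∨ y = s4 and s12 ∧ y = s6.
Checking each element gives: s14, s15, s16, s3.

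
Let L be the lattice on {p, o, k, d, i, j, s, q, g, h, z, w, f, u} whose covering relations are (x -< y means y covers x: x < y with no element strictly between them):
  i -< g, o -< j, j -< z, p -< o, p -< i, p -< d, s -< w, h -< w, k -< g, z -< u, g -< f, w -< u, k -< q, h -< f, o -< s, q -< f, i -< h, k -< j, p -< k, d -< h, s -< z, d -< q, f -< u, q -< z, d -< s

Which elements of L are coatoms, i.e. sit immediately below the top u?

The coatoms are exactly the elements covered by u: f, w, z.

f, w, z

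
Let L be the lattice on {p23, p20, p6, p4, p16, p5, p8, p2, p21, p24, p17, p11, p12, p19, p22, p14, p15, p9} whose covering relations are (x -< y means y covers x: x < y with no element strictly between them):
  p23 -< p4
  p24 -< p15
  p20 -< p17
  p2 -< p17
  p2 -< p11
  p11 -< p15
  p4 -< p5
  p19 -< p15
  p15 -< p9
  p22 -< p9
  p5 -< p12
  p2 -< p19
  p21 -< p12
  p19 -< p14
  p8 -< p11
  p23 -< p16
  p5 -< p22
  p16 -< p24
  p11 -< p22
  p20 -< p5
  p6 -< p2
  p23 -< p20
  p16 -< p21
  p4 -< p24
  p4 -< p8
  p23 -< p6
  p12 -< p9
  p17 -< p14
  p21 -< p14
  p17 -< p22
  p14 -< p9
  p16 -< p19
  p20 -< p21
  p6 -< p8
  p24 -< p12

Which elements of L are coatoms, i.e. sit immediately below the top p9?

The coatoms are exactly the elements covered by p9: p12, p14, p15, p22.

p12, p14, p15, p22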